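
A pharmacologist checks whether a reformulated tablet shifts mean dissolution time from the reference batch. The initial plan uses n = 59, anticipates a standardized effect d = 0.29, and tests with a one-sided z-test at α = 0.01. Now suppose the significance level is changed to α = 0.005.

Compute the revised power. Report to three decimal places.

Power ≈ 0.364

δ = d·√n = 0.29 × √59 = 2.2275 (unchanged). New critical value: z_{0.005} = 2.576.
Revised power = Φ(δ − 2.576) = Φ(-0.348) = 0.3638.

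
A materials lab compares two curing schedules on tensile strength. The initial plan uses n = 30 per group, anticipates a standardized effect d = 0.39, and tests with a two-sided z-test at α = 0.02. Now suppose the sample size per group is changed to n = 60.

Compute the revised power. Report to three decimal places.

With n = 60 per group: δ = d·√(n/2) = 0.39 × √(60/2) = 2.1361. Critical value z_{0.01} = 2.326.
Revised power = Φ(δ − 2.326) + Φ(−δ − 2.326) = Φ(-0.190) + Φ(-4.462) = 0.4246 + 0.0000 = 0.4246.

Power ≈ 0.425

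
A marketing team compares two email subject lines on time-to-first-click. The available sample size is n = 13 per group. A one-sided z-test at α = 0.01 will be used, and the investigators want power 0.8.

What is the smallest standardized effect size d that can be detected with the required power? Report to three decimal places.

d ≈ 1.243

Required noncentrality: δ = z_{0.01} + z_{0.20} = 2.326 + 0.842 = 3.168.
δ = d·√(n/2) ⇒ d = δ/√(n/2) = 3.168/√(13/2) = 1.2426.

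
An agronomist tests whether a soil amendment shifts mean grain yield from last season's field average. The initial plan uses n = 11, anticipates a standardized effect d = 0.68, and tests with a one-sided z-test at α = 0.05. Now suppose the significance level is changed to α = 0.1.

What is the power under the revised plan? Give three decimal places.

Power ≈ 0.835

δ = d·√n = 0.68 × √11 = 2.2553 (unchanged). New critical value: z_{0.1} = 1.282.
Revised power = P(Z > 1.282 − δ) = Φ(0.974) = 0.8349.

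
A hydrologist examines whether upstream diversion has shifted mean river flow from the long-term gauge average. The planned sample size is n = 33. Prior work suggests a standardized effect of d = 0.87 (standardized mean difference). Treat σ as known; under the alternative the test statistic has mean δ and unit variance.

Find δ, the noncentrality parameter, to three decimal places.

δ ≈ 4.998

δ = d·√n = 0.87 × √33 = 4.9978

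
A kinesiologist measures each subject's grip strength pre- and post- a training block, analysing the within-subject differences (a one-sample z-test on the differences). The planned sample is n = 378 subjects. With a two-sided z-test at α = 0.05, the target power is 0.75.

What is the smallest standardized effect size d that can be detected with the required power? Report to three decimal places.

d ≈ 0.136

Need Φ(δ − 1.960) = 0.75, so δ = 1.960 + 0.674 = 2.634.
(Lower-tail contribution to power is negligible for δ > 0.)
δ = d·√n ⇒ d = δ/√n = 2.634/√378 = 0.1355.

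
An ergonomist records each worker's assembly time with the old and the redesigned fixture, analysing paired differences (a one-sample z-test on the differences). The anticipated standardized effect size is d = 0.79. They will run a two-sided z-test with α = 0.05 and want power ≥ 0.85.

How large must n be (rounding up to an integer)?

Set Φ(δ − 1.960) = 0.85; then δ − 1.960 = Φ⁻¹(0.85) = 1.036, giving δ = 2.996.
(Ignoring the negligible lower-tail rejection probability gives the usual closed-form inversion.)
δ = d·√n ⇒ n = (δ/d)² = (2.996 / 0.79)² = 14.39.
Rounding up, n = 15.

n = 15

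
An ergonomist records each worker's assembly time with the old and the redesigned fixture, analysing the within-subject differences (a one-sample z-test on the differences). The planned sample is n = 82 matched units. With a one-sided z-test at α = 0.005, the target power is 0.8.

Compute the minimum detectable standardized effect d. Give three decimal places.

Need Φ(δ − 2.576) = 0.8, so δ = 2.576 + 0.842 = 3.417.
δ = d·√n ⇒ d = δ/√n = 3.417/√82 = 0.3774.

d ≈ 0.377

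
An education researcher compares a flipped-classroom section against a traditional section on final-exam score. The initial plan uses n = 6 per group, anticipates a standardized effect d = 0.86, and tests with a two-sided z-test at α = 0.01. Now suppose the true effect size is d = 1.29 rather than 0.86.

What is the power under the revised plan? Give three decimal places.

Power ≈ 0.366

With d = 1.29: δ = d·√(n/2) = 1.29 × √(6/2) = 2.2343. Critical value z_{0.005} = 2.576.
Revised power = Φ(δ − 2.576) + Φ(−δ − 2.576) = Φ(-0.341) + Φ(-4.810) = 0.3664 + 0.0000 = 0.3664.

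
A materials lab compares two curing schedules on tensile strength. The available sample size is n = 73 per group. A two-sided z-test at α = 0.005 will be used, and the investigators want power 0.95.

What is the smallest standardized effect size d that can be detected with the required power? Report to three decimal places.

d ≈ 0.737

Required noncentrality: δ = z_{0.0025} + z_{0.05} = 2.807 + 1.645 = 4.452.
(The second rejection-region term Φ(−δ − z_{α/2}) is negligible and dropped.)
δ = d·√(n/2) ⇒ d = δ/√(n/2) = 4.452/√(73/2) = 0.7369.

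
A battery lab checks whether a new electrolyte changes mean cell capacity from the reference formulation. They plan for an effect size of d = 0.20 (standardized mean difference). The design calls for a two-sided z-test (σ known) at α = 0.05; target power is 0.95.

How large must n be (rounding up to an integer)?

n = 325

For power 0.95 need Φ(δ − z_{0.025}) = 0.95, so δ = z_{0.025} + z_{0.05} = 1.960 + 1.645 = 3.605.
(For δ > 0 the lower-tail rejection region contributes negligibly to power, so the one-term inversion is standard.)
δ = d·√n ⇒ n = (δ/d)² = (3.605 / 0.20)² = 324.87.
Round up to the next whole unit.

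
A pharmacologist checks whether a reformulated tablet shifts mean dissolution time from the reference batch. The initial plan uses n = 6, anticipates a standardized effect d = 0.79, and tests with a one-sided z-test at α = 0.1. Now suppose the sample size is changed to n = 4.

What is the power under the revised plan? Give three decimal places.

With n = 4: δ = d·√n = 0.79 × √4 = 1.5800. Critical value z_{0.1} = 1.282.
Revised power = P(Z > 1.282 − δ) = Φ(0.298) = 0.6173.

Power ≈ 0.617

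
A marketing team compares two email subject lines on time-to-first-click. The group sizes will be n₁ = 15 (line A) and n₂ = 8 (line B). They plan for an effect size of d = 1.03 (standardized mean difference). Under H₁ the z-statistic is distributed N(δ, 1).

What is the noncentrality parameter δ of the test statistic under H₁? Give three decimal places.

δ ≈ 2.353

The noncentrality parameter scales effect size by the design's sample-size factor: δ = d / √(1/n₁ + 1/n₂) = 1.03 / √(1/15 + 1/8) = 2.3527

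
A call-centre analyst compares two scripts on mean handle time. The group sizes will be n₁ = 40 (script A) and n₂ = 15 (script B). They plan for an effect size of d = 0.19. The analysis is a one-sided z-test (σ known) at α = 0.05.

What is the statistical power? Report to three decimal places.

Noncentrality parameter: δ = d / √(1/n₁ + 1/n₂) = 0.19 / √(1/40 + 1/15) = 0.6275
Critical value for a one-sided test at α = 0.05: z_α = 1.645.
Power = Φ(δ − 1.645) = Φ(-1.017) = 0.1545.

Power ≈ 0.155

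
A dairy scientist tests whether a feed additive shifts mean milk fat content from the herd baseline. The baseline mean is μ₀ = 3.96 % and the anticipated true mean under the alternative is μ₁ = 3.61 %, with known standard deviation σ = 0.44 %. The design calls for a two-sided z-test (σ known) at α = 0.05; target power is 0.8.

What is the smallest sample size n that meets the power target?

n = 13

Standardized effect: d = |μ₁ − μ₀| / σ = |3.61 − 3.96| / 0.44 = 0.7955
For power 0.8 need Φ(δ − z_{0.025}) = 0.8, so δ = z_{0.025} + z_{0.20} = 1.960 + 0.842 = 2.802.
(For δ > 0 the lower-tail rejection region contributes negligibly to power, so the one-term inversion is standard.)
δ = d·√n ⇒ n = (δ/d)² = (2.802 / 0.7955)² = 12.40.
Round up to the next whole unit.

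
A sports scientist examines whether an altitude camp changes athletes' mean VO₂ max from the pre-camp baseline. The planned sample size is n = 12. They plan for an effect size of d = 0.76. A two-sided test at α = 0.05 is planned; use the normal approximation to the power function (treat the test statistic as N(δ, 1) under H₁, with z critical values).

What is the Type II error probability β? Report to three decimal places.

β ≈ 0.251

Noncentrality parameter: δ = d·√n = 0.76 × √12 = 2.6327
Two-sided α = 0.05 → critical value z_{0.025} = 1.960.
Power = Φ(δ − 1.960) + Φ(−δ − 1.960) = Φ(0.673) + Φ(-4.593) = 0.7494 + 0.0000 = 0.7495.
Type II error: β = 1 − power = 1 − 0.7495 = 0.2505.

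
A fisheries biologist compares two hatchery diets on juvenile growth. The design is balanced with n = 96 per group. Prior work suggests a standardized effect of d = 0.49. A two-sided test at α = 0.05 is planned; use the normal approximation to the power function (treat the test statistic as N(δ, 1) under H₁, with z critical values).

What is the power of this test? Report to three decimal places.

Noncentrality parameter: δ = d·√(n/2) = 0.49 × √(96/2) = 3.3948
Two-sided α = 0.05 → critical value z_{0.025} = 1.960.
Power = Φ(δ − 1.960) + Φ(−δ − 1.960) = Φ(1.435) + Φ(-5.355) = 0.9243 + 0.0000 = 0.9243.

Power ≈ 0.924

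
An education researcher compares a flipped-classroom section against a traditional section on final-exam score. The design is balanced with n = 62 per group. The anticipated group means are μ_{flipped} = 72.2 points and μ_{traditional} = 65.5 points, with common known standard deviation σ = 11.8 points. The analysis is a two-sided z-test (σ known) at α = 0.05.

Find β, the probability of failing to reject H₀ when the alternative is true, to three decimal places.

Standardized effect: d = |μ_{flipped} − μ_{traditional}| / σ = |72.2 − 65.5| / 11.8 = 0.5678
Noncentrality parameter: δ = d·√(n/2) = 0.5678 × √(62/2) = 3.1614
Critical value for a two-sided test at α = 0.05: z_{α/2} = 1.960.
Power = Φ(δ − 1.960) + Φ(−δ − 1.960) = Φ(1.201) + Φ(-5.121) = 0.8852 + 0.0000 = 0.8852.
Type II error: β = 1 − power = 1 − 0.8852 = 0.1148.

β ≈ 0.115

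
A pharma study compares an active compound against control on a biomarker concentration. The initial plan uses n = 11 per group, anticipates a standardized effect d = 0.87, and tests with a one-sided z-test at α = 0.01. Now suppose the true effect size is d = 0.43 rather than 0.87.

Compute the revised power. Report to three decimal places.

With d = 0.43: δ = d·√(n/2) = 0.43 × √(11/2) = 1.0084. Critical value z_{0.01} = 2.326.
Revised power = Φ(δ − 2.326) = Φ(-1.318) = 0.0938.

Power ≈ 0.094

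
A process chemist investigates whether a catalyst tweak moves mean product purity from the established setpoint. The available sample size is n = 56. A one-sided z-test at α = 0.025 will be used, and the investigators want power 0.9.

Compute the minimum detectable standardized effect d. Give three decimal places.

Need Φ(δ − 1.960) = 0.9, so δ = 1.960 + 1.282 = 3.242.
δ = d·√n ⇒ d = δ/√n = 3.242/√56 = 0.4332.

d ≈ 0.433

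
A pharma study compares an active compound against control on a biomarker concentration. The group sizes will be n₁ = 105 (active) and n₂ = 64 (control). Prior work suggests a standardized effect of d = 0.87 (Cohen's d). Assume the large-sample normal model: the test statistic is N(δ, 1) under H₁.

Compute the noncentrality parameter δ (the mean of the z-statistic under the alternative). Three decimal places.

δ ≈ 5.486

The noncentrality parameter scales effect size by the design's sample-size factor: δ = d / √(1/n₁ + 1/n₂) = 0.87 / √(1/105 + 1/64) = 5.4861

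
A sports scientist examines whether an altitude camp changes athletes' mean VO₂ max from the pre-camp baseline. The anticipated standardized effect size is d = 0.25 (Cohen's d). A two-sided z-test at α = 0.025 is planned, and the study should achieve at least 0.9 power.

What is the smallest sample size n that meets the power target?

For power 0.9 need Φ(δ − z_{0.0125}) = 0.9, so δ = z_{0.0125} + z_{0.10} = 2.241 + 1.282 = 3.523.
(The Φ(−δ − z_{α/2}) term is vanishingly small for δ > 0 and is dropped in the standard sample-size formula.)
δ = d·√n ⇒ n = (δ/d)² = (3.523 / 0.25)² = 198.58.
Rounding up, n = 199.

n = 199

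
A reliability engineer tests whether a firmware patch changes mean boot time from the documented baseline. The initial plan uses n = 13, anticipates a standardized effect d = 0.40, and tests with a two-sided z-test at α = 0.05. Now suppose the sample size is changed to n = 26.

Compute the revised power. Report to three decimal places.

Power ≈ 0.532

With n = 26: δ = d·√n = 0.40 × √26 = 2.0396. Critical value z_{0.025} = 1.960.
Revised power = Φ(δ − 1.960) + Φ(−δ − 1.960) = Φ(0.080) + Φ(-4.000) = 0.5317 + 0.0000 = 0.5318.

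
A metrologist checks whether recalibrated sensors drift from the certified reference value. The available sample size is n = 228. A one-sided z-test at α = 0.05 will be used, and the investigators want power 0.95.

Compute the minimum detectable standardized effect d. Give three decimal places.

Required noncentrality: δ = z_{0.05} + z_{0.05} = 1.645 + 1.645 = 3.290.
δ = d·√n ⇒ d = δ/√n = 3.290/√228 = 0.2179.

d ≈ 0.218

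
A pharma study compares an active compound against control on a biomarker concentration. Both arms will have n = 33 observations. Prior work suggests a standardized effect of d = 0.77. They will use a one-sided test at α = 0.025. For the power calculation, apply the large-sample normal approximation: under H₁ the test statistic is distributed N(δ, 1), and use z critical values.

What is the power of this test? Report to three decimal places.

Power ≈ 0.879

Noncentrality parameter: δ = d·√(n/2) = 0.77 × √(33/2) = 3.1278
One-sided α = 0.025 → critical value z_{0.025} = 1.960.
Power = P(Z > 1.960 − δ) = Φ(1.168) = 0.8786.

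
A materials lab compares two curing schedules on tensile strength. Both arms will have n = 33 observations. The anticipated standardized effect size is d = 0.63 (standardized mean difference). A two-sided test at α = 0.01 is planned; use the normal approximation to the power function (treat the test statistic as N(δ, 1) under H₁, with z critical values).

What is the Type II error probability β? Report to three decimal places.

Noncentrality parameter: δ = d·√(n/2) = 0.63 × √(33/2) = 2.5591
Critical value for a two-sided test at α = 0.01: z_{α/2} = 2.576.
Power = Φ(δ − 2.576) + Φ(−δ − 2.576) = Φ(-0.017) + Φ(-5.135) = 0.4933 + 0.0000 = 0.4933.
Type II error: β = 1 − power = 1 − 0.4933 = 0.5067.

β ≈ 0.507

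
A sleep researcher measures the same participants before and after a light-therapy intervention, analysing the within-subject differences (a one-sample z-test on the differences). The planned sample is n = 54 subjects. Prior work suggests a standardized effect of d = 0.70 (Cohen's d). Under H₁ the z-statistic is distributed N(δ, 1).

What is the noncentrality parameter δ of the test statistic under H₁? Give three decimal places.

δ ≈ 5.144

The noncentrality parameter scales effect size by the design's sample-size factor: δ = d·√n = 0.70 × √54 = 5.1439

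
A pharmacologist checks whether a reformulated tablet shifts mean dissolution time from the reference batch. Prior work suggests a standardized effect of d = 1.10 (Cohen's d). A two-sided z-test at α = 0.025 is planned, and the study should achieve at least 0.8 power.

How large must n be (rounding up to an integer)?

n = 8

For power 0.8 need Φ(δ − z_{0.0125}) = 0.8, so δ = z_{0.0125} + z_{0.20} = 2.241 + 0.842 = 3.083.
(The Φ(−δ − z_{α/2}) term is vanishingly small for δ > 0 and is dropped in the standard sample-size formula.)
δ = d·√n ⇒ n = (δ/d)² = (3.083 / 1.10)² = 7.86.
Rounding up, n = 8.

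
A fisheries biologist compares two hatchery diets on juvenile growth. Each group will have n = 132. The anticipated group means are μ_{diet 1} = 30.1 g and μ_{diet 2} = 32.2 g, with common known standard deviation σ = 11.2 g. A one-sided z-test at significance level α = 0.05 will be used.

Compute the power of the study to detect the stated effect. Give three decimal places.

Standardized effect: d = |μ_{diet 1} − μ_{diet 2}| / σ = |30.1 − 32.2| / 11.2 = 0.1875
Noncentrality parameter: δ = d·√(n/2) = 0.1875 × √(132/2) = 1.5233
One-sided α = 0.05 → critical value z_{0.05} = 1.645.
Power = Φ(δ − 1.645) = Φ(-0.122) = 0.4516.

Power ≈ 0.452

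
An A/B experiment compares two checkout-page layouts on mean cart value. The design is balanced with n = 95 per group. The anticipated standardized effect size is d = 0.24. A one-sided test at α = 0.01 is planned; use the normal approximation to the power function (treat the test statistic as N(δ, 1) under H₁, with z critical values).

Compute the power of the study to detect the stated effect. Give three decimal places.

Power ≈ 0.251

Noncentrality parameter: δ = d·√(n/2) = 0.24 × √(95/2) = 1.6541
Critical value for a one-sided test at α = 0.01: z_α = 2.326.
Power = P(Z > 2.326 − δ) = Φ(-0.672) = 0.2507.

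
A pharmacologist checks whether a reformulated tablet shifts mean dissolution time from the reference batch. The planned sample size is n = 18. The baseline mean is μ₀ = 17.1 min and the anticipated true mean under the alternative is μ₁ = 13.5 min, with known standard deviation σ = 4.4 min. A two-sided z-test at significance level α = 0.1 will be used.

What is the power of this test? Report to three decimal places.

Standardized effect: d = |μ₁ − μ₀| / σ = |13.5 − 17.1| / 4.4 = 0.8182
Noncentrality parameter: δ = d·√n = 0.8182 × √18 = 3.4713
Two-sided α = 0.1 → critical value z_{0.05} = 1.645.
Power = Φ(δ − 1.645) + Φ(−δ − 1.645) = Φ(1.826) + Φ(-5.116) = 0.9661 + 0.0000 = 0.9661.

Power ≈ 0.966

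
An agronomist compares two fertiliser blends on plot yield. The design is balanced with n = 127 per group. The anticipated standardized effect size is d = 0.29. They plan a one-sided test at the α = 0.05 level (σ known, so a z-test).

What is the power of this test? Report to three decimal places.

Noncentrality parameter: δ = d·√(n/2) = 0.29 × √(127/2) = 2.3109
Critical value for a one-sided test at α = 0.05: z_α = 1.645.
Power = Φ(δ − 1.645) = Φ(0.666) = 0.7473.

Power ≈ 0.747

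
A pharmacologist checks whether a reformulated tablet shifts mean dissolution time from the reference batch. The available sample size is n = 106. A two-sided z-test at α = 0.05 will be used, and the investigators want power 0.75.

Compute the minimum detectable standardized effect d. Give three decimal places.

d ≈ 0.256

Need Φ(δ − 1.960) = 0.75, so δ = 1.960 + 0.674 = 2.634.
(Lower-tail contribution to power is negligible for δ > 0.)
δ = d·√n ⇒ d = δ/√n = 2.634/√106 = 0.2559.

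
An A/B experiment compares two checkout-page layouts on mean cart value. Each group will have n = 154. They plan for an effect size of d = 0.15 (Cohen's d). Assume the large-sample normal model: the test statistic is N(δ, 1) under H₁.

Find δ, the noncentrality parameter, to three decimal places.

δ = d·√(n/2) = 0.15 × √(154/2) = 1.3162

δ ≈ 1.316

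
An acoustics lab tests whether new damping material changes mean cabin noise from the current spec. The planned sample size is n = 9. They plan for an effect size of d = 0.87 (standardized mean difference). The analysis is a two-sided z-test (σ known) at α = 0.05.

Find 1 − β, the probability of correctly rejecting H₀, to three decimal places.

Power ≈ 0.742

Noncentrality parameter: δ = d·√n = 0.87 × √9 = 2.6100
Critical value for a two-sided test at α = 0.05: z_{α/2} = 1.960.
Power = Φ(δ − 1.960) + Φ(−δ − 1.960) = Φ(0.650) + Φ(-4.570) = 0.7422 + 0.0000 = 0.7422.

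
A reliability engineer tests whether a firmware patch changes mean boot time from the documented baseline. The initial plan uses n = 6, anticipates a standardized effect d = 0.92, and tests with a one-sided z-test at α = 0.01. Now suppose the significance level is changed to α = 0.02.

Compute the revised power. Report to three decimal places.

δ = d·√n = 0.92 × √6 = 2.2535 (unchanged). New critical value: z_{0.02} = 2.054.
Revised power = P(Z > 2.054 − δ) = Φ(0.200) = 0.5792.

Power ≈ 0.579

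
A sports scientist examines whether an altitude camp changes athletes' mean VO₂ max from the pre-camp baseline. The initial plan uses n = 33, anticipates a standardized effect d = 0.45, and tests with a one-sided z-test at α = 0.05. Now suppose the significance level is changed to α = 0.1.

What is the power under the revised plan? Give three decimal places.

Power ≈ 0.904

δ = d·√n = 0.45 × √33 = 2.5851 (unchanged). New critical value: z_{0.1} = 1.282.
Revised power = P(Z > 1.282 − δ) = Φ(1.304) = 0.9038.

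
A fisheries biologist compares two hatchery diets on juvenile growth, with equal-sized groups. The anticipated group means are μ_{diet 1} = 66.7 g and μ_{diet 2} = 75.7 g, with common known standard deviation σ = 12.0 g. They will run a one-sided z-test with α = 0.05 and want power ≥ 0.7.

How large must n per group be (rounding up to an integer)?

n = 17 per group

Standardized effect: d = |μ_{diet 1} − μ_{diet 2}| / σ = |66.7 − 75.7| / 12.0 = 0.7500
For power 0.7 need Φ(δ − z_{0.05}) = 0.7, so δ = z_{0.05} + z_{0.30} = 1.645 + 0.524 = 2.169.
δ = d·√(n/2) ⇒ n = 2(δ/d)² = 2 × (2.169 / 0.7500)² = 16.73.
Rounding up, n = 17 per group.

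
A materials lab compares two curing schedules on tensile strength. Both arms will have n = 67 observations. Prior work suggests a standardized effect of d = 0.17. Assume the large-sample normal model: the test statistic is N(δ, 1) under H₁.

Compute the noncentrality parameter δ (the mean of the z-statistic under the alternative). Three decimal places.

δ = d·√(n/2) = 0.17 × √(67/2) = 0.9839

δ ≈ 0.984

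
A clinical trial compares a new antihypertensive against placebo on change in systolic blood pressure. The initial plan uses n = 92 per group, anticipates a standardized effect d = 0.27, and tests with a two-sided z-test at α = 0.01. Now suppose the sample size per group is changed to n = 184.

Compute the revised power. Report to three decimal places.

Power ≈ 0.506

With n = 184 per group: δ = d·√(n/2) = 0.27 × √(184/2) = 2.5897. Critical value z_{0.005} = 2.576.
Revised power = Φ(δ − 2.576) + Φ(−δ − 2.576) = Φ(0.014) + Φ(-5.166) = 0.5056 + 0.0000 = 0.5056.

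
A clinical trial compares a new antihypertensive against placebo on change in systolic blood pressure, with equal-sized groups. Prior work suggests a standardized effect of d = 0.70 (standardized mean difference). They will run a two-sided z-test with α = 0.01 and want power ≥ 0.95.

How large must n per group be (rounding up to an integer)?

n = 73 per group

For power 0.95 need Φ(δ − z_{0.005}) = 0.95, so δ = z_{0.005} + z_{0.05} = 2.576 + 1.645 = 4.221.
(The Φ(−δ − z_{α/2}) term is vanishingly small for δ > 0 and is dropped in the standard sample-size formula.)
δ = d·√(n/2) ⇒ n = 2(δ/d)² = 2 × (4.221 / 0.70)² = 72.71.
Rounding up, n = 73 per group.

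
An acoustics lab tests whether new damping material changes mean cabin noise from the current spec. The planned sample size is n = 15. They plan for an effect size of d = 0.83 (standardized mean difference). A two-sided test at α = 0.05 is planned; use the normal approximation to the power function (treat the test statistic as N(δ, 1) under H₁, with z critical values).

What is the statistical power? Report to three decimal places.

Noncentrality parameter: δ = d·√n = 0.83 × √15 = 3.2146
Critical value for a two-sided test at α = 0.05: z_{α/2} = 1.960.
Power = Φ(δ − 1.960) + Φ(−δ − 1.960) = Φ(1.255) + Φ(-5.175) = 0.8952 + 0.0000 = 0.8952.

Power ≈ 0.895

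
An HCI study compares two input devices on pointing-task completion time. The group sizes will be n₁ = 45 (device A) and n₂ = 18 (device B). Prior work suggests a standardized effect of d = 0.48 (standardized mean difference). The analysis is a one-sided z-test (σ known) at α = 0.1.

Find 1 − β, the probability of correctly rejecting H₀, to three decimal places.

Power ≈ 0.670

Noncentrality parameter: δ = d / √(1/n₁ + 1/n₂) = 0.48 / √(1/45 + 1/18) = 1.7211
Critical value for a one-sided test at α = 0.1: z_α = 1.282.
Power = P(Z > 1.282 − δ) = Φ(0.440) = 0.6699.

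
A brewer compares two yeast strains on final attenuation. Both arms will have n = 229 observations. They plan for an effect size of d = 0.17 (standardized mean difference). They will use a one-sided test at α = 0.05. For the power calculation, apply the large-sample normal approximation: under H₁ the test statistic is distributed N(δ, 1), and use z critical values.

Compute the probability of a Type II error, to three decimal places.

Noncentrality parameter: δ = d·√(n/2) = 0.17 × √(229/2) = 1.8191
Critical value for a one-sided test at α = 0.05: z_α = 1.645.
Power = P(Z > 1.645 − δ) = Φ(0.174) = 0.5692.
Type II error: β = 1 − power = 1 − 0.5692 = 0.4308.

β ≈ 0.431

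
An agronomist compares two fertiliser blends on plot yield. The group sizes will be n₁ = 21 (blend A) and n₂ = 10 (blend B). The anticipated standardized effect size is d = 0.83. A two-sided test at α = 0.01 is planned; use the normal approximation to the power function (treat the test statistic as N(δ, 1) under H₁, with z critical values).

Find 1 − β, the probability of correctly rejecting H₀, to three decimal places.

Noncentrality parameter: δ = d / √(1/n₁ + 1/n₂) = 0.83 / √(1/21 + 1/10) = 2.1603
Two-sided α = 0.01 → critical value z_{0.005} = 2.576.
Power = Φ(δ − 2.576) + Φ(−δ − 2.576) = Φ(-0.416) + Φ(-4.736) = 0.3389 + 0.0000 = 0.3389.

Power ≈ 0.339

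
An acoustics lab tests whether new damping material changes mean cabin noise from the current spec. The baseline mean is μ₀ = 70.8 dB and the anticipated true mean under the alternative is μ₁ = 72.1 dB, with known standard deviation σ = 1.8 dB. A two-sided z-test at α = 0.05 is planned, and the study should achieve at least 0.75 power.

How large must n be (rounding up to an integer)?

n = 14

Standardized effect: d = |μ₁ − μ₀| / σ = |72.1 − 70.8| / 1.8 = 0.7222
Set Φ(δ − 1.960) = 0.75; then δ − 1.960 = Φ⁻¹(0.75) = 0.674, giving δ = 2.634.
(The Φ(−δ − z_{α/2}) term is vanishingly small for δ > 0 and is dropped in the standard sample-size formula.)
δ = d·√n ⇒ n = (δ/d)² = (2.634 / 0.7222)² = 13.31.
Rounding up, n = 14.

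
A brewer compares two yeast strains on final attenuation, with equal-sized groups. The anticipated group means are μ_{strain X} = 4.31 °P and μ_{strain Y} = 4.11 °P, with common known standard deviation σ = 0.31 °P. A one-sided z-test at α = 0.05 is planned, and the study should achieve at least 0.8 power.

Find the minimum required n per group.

n = 30 per group

Standardized effect: d = |μ_{strain X} − μ_{strain Y}| / σ = |4.31 − 4.11| / 0.31 = 0.6452
For power 0.8 need Φ(δ − z_{0.05}) = 0.8, so δ = z_{0.05} + z_{0.20} = 1.645 + 0.842 = 2.486.
δ = d·√(n/2) ⇒ n = 2(δ/d)² = 2 × (2.486 / 0.6452)² = 29.71.
Rounding up, n = 30 per group.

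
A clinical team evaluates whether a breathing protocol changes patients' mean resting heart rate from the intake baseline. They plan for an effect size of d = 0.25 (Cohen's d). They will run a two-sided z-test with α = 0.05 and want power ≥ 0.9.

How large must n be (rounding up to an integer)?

For power 0.9 need Φ(δ − z_{0.025}) = 0.9, so δ = z_{0.025} + z_{0.10} = 1.960 + 1.282 = 3.242.
(For δ > 0 the lower-tail rejection region contributes negligibly to power, so the one-term inversion is standard.)
δ = d·√n ⇒ n = (δ/d)² = (3.242 / 0.25)² = 168.12.
Rounding up, n = 169.

n = 169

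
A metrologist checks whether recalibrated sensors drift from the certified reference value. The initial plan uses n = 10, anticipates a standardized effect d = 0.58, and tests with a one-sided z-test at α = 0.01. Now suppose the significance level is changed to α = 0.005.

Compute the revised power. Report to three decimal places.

Power ≈ 0.229

δ = d·√n = 0.58 × √10 = 1.8341 (unchanged). New critical value: z_{0.005} = 2.576.
Revised power = Φ(δ − 2.576) = Φ(-0.742) = 0.2291.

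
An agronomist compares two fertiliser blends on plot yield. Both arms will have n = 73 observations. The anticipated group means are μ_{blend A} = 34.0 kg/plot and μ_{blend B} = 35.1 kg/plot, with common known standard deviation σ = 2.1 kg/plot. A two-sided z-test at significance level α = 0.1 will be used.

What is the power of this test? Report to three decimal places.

Standardized effect: d = |μ_{blend A} − μ_{blend B}| / σ = |34.0 − 35.1| / 2.1 = 0.5238
Noncentrality parameter: δ = d·√(n/2) = 0.5238 × √(73/2) = 3.1646
Two-sided α = 0.1 → critical value z_{0.05} = 1.645.
Power = Φ(δ − 1.645) + Φ(−δ − 1.645) = Φ(1.520) + Φ(-4.809) = 0.9357 + 0.0000 = 0.9357.

Power ≈ 0.936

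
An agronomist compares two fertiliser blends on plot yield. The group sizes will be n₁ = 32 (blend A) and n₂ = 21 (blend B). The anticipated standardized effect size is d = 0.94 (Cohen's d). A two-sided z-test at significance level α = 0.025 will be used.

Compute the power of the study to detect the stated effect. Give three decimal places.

Power ≈ 0.866

Noncentrality parameter: δ = d / √(1/n₁ + 1/n₂) = 0.94 / √(1/32 + 1/21) = 3.3471
Two-sided α = 0.025 → critical value z_{0.0125} = 2.241.
Power = Φ(δ − 2.241) + Φ(−δ − 2.241) = Φ(1.106) + Φ(-5.589) = 0.8656 + 0.0000 = 0.8656.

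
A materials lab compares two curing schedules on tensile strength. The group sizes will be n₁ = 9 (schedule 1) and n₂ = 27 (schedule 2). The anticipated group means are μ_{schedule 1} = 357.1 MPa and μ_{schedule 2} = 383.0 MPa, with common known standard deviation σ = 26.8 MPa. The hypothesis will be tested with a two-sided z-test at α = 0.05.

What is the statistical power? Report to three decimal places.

Power ≈ 0.709

Standardized effect: d = |μ_{schedule 1} − μ_{schedule 2}| / σ = |357.1 − 383.0| / 26.8 = 0.9664
Noncentrality parameter: δ = d / √(1/n₁ + 1/n₂) = 0.9664 / √(1/9 + 1/27) = 2.5108
Critical value for a two-sided test at α = 0.05: z_{α/2} = 1.960.
Power = Φ(δ − 1.960) + Φ(−δ − 1.960) = Φ(0.551) + Φ(-4.471) = 0.7091 + 0.0000 = 0.7091.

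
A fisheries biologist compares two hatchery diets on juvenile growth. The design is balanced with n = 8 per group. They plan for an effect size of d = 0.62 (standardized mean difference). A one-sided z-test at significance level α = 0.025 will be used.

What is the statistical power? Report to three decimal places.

Power ≈ 0.236

Noncentrality parameter: δ = d·√(n/2) = 0.62 × √(8/2) = 1.2400
One-sided α = 0.025 → critical value z_{0.025} = 1.960.
Power = P(Z > 1.960 − δ) = Φ(-0.720) = 0.2358.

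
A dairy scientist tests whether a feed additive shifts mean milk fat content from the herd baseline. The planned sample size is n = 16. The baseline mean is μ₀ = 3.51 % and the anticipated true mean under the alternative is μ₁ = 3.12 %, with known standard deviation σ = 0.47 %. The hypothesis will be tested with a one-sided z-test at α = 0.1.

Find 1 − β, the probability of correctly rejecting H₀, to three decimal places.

Power ≈ 0.979

Standardized effect: d = |μ₁ − μ₀| / σ = |3.12 − 3.51| / 0.47 = 0.8298
Noncentrality parameter: δ = d·√n = 0.8298 × √16 = 3.3191
Critical value for a one-sided test at α = 0.1: z_α = 1.282.
Power = Φ(δ − 1.282) = Φ(2.038) = 0.9792.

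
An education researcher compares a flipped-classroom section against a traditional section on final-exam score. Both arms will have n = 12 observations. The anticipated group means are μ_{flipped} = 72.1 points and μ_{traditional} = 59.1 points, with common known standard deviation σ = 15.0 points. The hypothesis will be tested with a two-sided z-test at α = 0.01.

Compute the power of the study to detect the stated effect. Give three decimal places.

Standardized effect: d = |μ_{flipped} − μ_{traditional}| / σ = |72.1 − 59.1| / 15.0 = 0.8667
Noncentrality parameter: λ = d·√(n/2) = 0.8667 × √(12/2) = 2.1229
Critical value for a two-sided test at α = 0.01: z_{α/2} = 2.576.
Power = Φ(λ − 2.576) + Φ(−λ − 2.576) = Φ(-0.453) + Φ(-4.699) = 0.3253 + 0.0000 = 0.3253.

Power ≈ 0.325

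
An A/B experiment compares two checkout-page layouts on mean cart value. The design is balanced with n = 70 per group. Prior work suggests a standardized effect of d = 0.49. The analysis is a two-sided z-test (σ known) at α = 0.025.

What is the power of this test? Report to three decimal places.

Noncentrality parameter: δ = d·√(n/2) = 0.49 × √(70/2) = 2.8989
Two-sided α = 0.025 → critical value z_{0.0125} = 2.241.
Power = Φ(δ − 2.241) + Φ(−δ − 2.241) = Φ(0.657) + Φ(-5.140) = 0.7446 + 0.0000 = 0.7446.

Power ≈ 0.745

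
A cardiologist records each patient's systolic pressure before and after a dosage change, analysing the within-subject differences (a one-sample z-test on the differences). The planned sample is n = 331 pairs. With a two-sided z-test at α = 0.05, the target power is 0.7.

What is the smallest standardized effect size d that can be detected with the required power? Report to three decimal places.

Required noncentrality: δ = z_{0.025} + z_{0.30} = 1.960 + 0.524 = 2.484.
(The second rejection-region term Φ(−δ − z_{α/2}) is negligible and dropped.)
δ = d·√n ⇒ d = δ/√n = 2.484/√331 = 0.1366.

d ≈ 0.137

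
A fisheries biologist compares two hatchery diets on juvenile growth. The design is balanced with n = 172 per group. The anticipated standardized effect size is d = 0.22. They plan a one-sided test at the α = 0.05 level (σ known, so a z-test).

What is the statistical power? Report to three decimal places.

Noncentrality parameter: δ = d·√(n/2) = 0.22 × √(172/2) = 2.0402
One-sided α = 0.05 → critical value z_{0.05} = 1.645.
Power = Φ(δ − 1.645) = Φ(0.395) = 0.6537.

Power ≈ 0.654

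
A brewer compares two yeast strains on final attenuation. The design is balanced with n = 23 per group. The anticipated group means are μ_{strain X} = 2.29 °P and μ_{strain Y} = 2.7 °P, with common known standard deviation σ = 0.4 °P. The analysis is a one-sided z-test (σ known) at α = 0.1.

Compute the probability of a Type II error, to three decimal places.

β ≈ 0.014

Standardized effect: d = |μ_{strain X} − μ_{strain Y}| / σ = |2.29 − 2.7| / 0.4 = 1.0250
Noncentrality parameter: λ = d·√(n/2) = 1.0250 × √(23/2) = 3.4759
Critical value for a one-sided test at α = 0.1: z_α = 1.282.
Power = P(Z > 1.282 − λ) = Φ(2.194) = 0.9859.
Type II error: β = 1 − power = 1 − 0.9859 = 0.0141.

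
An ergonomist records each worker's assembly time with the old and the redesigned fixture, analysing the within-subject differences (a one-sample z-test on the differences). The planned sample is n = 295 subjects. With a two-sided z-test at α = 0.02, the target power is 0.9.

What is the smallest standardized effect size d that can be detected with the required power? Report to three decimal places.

d ≈ 0.210

Required noncentrality: δ = z_{0.01} + z_{0.10} = 2.326 + 1.282 = 3.608.
(The second rejection-region term Φ(−δ − z_{α/2}) is negligible and dropped.)
δ = d·√n ⇒ d = δ/√n = 3.608/√295 = 0.2101.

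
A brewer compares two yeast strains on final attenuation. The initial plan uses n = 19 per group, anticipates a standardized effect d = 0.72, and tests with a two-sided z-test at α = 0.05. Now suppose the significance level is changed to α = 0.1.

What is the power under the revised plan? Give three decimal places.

δ = d·√(n/2) = 0.72 × √(19/2) = 2.2192 (unchanged). New critical value: z_{0.05} = 1.645.
Revised power = Φ(δ − 1.645) + Φ(−δ − 1.645) = Φ(0.574) + Φ(-3.864) = 0.7171 + 0.0001 = 0.7172.

Power ≈ 0.717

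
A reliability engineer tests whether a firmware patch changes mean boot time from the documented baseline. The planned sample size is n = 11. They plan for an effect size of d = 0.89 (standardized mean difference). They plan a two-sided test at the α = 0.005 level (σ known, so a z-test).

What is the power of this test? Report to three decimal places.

Power ≈ 0.558

Noncentrality parameter: δ = d·√n = 0.89 × √11 = 2.9518
Two-sided α = 0.005 → critical value z_{0.0025} = 2.807.
Power = Φ(δ − 2.807) + Φ(−δ − 2.807) = Φ(0.145) + Φ(-5.759) = 0.5576 + 0.0000 = 0.5576.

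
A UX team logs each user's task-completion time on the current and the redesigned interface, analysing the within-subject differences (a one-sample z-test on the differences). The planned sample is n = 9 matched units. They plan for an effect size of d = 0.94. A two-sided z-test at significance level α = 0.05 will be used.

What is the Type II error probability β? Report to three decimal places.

β ≈ 0.195

Noncentrality parameter: δ = d·√n = 0.94 × √9 = 2.8200
Critical value for a two-sided test at α = 0.05: z_{α/2} = 1.960.
Power = Φ(δ − 1.960) + Φ(−δ − 1.960) = Φ(0.860) + Φ(-4.780) = 0.8051 + 0.0000 = 0.8051.
Type II error: β = 1 − power = 1 − 0.8051 = 0.1949.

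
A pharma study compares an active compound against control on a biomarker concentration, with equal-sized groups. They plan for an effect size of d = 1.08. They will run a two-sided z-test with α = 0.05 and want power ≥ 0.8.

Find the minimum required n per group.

For power 0.8 need Φ(δ − z_{0.025}) = 0.8, so δ = z_{0.025} + z_{0.20} = 1.960 + 0.842 = 2.802.
(Ignoring the negligible lower-tail rejection probability gives the usual closed-form inversion.)
δ = d·√(n/2) ⇒ n = 2(δ/d)² = 2 × (2.802 / 1.08)² = 13.46.
Round up to the next whole unit.

n = 14 per group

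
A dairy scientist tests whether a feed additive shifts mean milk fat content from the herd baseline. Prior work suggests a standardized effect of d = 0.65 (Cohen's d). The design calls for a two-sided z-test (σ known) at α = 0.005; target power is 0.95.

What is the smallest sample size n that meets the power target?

n = 47

Set Φ(δ − 2.807) = 0.95; then δ − 2.807 = Φ⁻¹(0.95) = 1.645, giving δ = 4.452.
(The Φ(−δ − z_{α/2}) term is vanishingly small for δ > 0 and is dropped in the standard sample-size formula.)
δ = d·√n ⇒ n = (δ/d)² = (4.452 / 0.65)² = 46.91.
Round up to the next whole unit.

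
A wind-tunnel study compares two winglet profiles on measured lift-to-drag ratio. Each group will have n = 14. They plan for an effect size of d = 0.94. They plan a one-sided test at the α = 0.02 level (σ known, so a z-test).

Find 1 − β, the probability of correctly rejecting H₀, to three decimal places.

Noncentrality parameter: δ = d·√(n/2) = 0.94 × √(14/2) = 2.4870
Critical value for a one-sided test at α = 0.02: z_α = 2.054.
Power = Φ(δ − 2.054) = Φ(0.433) = 0.6676.

Power ≈ 0.668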